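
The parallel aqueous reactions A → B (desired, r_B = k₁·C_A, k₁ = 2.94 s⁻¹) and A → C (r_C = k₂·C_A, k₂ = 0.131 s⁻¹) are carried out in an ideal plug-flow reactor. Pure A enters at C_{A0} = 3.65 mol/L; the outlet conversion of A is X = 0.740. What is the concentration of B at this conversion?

2.59 mol/L

C_A = C_{A0}(1−X) = 0.9490 mol/L.
Both paths are first order in A, so the instantaneous fraction to B is constant: dC_B/d(−C_A) = k₁/(k₁+k₂) = 0.9573.
C_B = 0.9573·(C_{A0}−C_A) = 0.9573×2.701 = 2.59 mol/L.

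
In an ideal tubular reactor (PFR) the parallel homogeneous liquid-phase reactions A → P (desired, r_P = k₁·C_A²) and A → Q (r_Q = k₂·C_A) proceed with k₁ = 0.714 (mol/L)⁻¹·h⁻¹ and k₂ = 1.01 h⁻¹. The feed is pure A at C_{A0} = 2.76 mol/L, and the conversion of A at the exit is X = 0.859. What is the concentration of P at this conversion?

C_A = C_{A0}(1−X) = 0.3892 mol/L.
Along a PFR/batch, dC_Q/dC_A = −r_Q/(r_P+r_Q) = −k₂/(k₂+k₁·C_A).
Integrating from C_{A0} to C_A: C_Q = (1.01/0.714)·ln[(1.01+0.714·2.76)/(1.01+0.714·0.389)] = 1.415·ln(2.981/1.288) = 1.187 mol/L.
Then C_P = (C_{A0}−C_A) − C_Q = 2.371 − 1.187 = 1.184 mol/L.

1.18 mol/L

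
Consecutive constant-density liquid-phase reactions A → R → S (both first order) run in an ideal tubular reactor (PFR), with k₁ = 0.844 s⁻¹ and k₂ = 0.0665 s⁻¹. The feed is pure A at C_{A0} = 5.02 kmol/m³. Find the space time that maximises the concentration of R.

Setting dC_R/dτ = 0 gives τ_opt = ln(k₂/k₁)/(k₂−k₁).
= ln(0.0665/0.844)/(0.0665−0.844) = ln(0.07879)/-0.7775 = -2.541/-0.7775 = 3.27 s.

3.27 s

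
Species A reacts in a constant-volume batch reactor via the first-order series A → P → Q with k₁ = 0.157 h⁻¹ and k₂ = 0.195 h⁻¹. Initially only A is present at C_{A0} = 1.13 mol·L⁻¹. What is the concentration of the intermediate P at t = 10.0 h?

Solving the coupled first-order balances gives C_P(t) = [k₁/(k₂−k₁)]·C_{A0}·(e^(−k₁t) − e^(−k₂t)).
e^(−k₁t) = e^(−0.157×10.0) = e^(−1.570) = 0.2080; e^(−k₂t) = e^(−1.950) = 0.1423.
C_P = 0.157×1.13/(0.195−0.157) × (0.2080−0.1423) = 4.669×0.06577 = 0.3071 mol·L⁻¹.

0.307 mol·L⁻¹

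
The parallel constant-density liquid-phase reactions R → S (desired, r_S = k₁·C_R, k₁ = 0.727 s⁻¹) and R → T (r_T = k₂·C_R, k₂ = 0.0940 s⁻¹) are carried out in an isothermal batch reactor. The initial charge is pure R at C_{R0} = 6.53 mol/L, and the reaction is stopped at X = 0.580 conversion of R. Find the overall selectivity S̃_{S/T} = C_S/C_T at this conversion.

7.73

C_R = C_{R0}(1−X) = 2.743 mol/L.
Both paths are first order in R, so the instantaneous fraction to S is constant: dC_S/d(−C_R) = k₁/(k₁+k₂) = 0.8855.
C_S = 0.8855·(C_{R0}−C_R) = 0.8855×3.787 = 3.35 mol/L.
C_T = (C_{R0}−C_R)−C_S = 0.4336 mol/L; S̃_{S/T} = 3.354/0.4336 = 7.73.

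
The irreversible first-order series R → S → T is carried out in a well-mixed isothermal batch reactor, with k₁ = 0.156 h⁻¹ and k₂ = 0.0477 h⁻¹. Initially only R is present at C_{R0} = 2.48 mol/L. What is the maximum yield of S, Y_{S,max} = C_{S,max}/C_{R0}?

0.593

For a first-order series the maximum intermediate yield is C_{S,max}/C_{R0} = (k₁/k₂)^[k₂/(k₂−k₁)].
= (0.156/0.0477)^(0.0477/(0.0477−0.156)) = (3.270)^(-0.4404) = 0.5934.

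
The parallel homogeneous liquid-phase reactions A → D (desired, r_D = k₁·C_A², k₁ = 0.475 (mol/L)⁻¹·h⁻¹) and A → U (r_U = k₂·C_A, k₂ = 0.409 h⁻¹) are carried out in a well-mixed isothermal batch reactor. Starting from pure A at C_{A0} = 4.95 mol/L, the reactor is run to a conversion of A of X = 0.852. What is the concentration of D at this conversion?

3.10 mol/L

C_A = C_{A0}(1−X) = 0.7326 mol/L.
Along a PFR/batch, dC_U/dC_A = −r_U/(r_D+r_U) = −k₂/(k₂+k₁·C_A).
Integrating from C_{A0} to C_A: C_U = (0.409/0.475)·ln[(0.409+0.475·4.95)/(0.409+0.475·0.733)] = 0.8611·ln(2.760/0.7570) = 1.114 mol/L.
Then C_D = (C_{A0}−C_A) − C_U = 4.217 − 1.114 = 3.103 mol/L.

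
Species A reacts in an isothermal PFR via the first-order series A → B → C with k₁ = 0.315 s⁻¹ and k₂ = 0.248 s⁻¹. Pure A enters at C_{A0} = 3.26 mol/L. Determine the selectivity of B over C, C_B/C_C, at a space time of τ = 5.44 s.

For first-order series with pure A initially, C_B(τ) = k₁C_{A0}/(k₂−k₁)·(e^(−k₁τ) − e^(−k₂τ)).
e^(−k₁τ) = e^(−0.315×5.44) = e^(−1.714) = 0.1802; e^(−k₂τ) = e^(−1.349) = 0.2595.
C_B = 0.315×3.26/(0.248−0.315) × (0.1802−0.2595) = (-15.33)×(-0.07925) = 1.215 mol/L.
C_A = C_{A0}e^(−k₁τ) = 0.5875 mol/L, so C_C = C_{A0}−C_A−C_B = 1.458 mol/L; C_B/C_C = 0.833.

0.833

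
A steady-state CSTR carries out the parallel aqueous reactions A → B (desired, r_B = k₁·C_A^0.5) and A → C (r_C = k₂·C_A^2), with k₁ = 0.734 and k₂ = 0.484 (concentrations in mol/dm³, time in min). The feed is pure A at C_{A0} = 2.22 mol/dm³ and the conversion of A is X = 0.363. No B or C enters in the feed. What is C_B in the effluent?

Exit C_A = C_{A0}(1−X) = 2.22×0.637 = 1.414 mol/dm³.
In a CSTR the entire volume is at exit conditions, so r_B = 0.734×1.414^0.5 = 0.8729 and r_C = 0.484×1.414^2 = 0.9679.
Fraction of consumed A going to B: r_B/(r_B+r_C) = 0.4742.
C_B = 0.4742·C_{A0}·X = 0.4742×2.22×0.363 = 0.382 mol/dm³.

0.382 mol/dm³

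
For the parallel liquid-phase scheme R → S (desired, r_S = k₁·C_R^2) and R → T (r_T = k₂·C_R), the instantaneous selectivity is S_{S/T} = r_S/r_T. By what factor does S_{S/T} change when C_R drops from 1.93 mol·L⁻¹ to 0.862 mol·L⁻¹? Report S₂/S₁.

0.447

S_{S/T} = (k₁/k₂)·C_R, so S₂/S₁ = (C_{R,2}/C_{R,1}).
= 0.862/1.93 = 0.447.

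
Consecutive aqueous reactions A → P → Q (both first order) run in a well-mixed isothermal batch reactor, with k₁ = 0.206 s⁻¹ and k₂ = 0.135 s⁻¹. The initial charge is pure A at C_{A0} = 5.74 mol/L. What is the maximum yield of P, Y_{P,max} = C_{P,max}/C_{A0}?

0.448

At the optimum, C_{P,max}/C_{A0} = (k₁/k₂)^[k₂/(k₂−k₁)].
= (0.206/0.135)^(0.135/(0.135−0.206)) = (1.526)^(-1.901) = 0.4477.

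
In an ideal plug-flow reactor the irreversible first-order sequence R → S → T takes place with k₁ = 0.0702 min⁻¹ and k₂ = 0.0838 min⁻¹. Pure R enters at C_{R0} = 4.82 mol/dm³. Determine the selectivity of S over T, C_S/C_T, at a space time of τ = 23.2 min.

For first-order series with pure R initially, C_S(τ) = k₁C_{R0}/(k₂−k₁)·(e^(−k₁τ) − e^(−k₂τ)).
e^(−k₁τ) = e^(−0.0702×23.2) = e^(−1.629) = 0.1962; e^(−k₂τ) = e^(−1.944) = 0.1431.
C_S = 0.0702×4.82/(0.0838−0.0702) × (0.1962−0.1431) = 24.88×0.05309 = 1.321 mol/dm³.
C_R = C_{R0}e^(−k₁τ) = 0.9457 mol/dm³, so C_T = C_{R0}−C_R−C_S = 2.553 mol/dm³; C_S/C_T = 0.517.

0.517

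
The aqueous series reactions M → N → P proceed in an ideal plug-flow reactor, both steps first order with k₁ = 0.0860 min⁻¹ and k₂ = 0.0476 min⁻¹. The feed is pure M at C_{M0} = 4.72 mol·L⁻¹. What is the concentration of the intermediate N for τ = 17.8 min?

The intermediate concentration in a first-order A→B→C sequence is C_N = k₁C_{M0}(e^(−k₁τ) − e^(−k₂τ))/(k₂−k₁).
e^(−k₁τ) = e^(−0.0860×17.8) = e^(−1.531) = 0.2164; e^(−k₂τ) = e^(−0.8473) = 0.4286.
C_N = 0.0860×4.72/(0.0476−0.0860) × (0.2164−0.4286) = (-10.57)×(-0.2122) = 2.243 mol·L⁻¹.

2.24 mol·L⁻¹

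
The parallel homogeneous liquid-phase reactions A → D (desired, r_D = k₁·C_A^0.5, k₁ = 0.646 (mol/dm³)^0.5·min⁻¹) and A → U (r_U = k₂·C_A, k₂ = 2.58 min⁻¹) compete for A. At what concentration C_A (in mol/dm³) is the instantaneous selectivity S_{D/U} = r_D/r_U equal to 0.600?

0.174 mol/dm³

S_{D/U} = (k₁/k₂)·C_A^-0.5 ⇒ C_A = (S·k₂/k₁)^(-2).
= (0.600×2.58/0.646)^(-2) = (2.396)^(-2) = 0.174 mol/dm³.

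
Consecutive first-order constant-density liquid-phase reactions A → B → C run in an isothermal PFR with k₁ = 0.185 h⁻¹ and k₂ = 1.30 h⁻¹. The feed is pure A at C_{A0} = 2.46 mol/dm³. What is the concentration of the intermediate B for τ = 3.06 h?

Solving the coupled first-order balances gives C_B(τ) = [k₁/(k₂−k₁)]·C_{A0}·(e^(−k₁τ) − e^(−k₂τ)).
e^(−k₁τ) = e^(−0.185×3.06) = e^(−0.5661) = 0.5677; e^(−k₂τ) = e^(−3.978) = 0.01872.
C_B = 0.185×2.46/(1.30−0.185) × (0.5677−0.01872) = 0.4082×0.5490 = 0.2241 mol/dm³.

0.224 mol/dm³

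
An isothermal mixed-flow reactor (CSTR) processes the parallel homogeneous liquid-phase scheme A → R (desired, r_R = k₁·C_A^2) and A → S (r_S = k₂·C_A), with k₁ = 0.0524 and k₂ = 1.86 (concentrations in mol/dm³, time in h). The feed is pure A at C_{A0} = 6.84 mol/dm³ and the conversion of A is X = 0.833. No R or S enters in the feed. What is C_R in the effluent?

Exit C_A = C_{A0}(1−X) = 6.84×0.167 = 1.142 mol/dm³.
Rates in a CSTR are evaluated at the outlet concentration: r_R = 0.0524×1.142^2 = 0.06837, r_S = 1.86×1.142 = 2.125.
Fraction of consumed A going to R: r_R/(r_R+r_S) = 0.03118.
C_R = 0.03118·C_{A0}·X = 0.03118×6.84×0.833 = 0.178 mol/dm³.

0.178 mol/dm³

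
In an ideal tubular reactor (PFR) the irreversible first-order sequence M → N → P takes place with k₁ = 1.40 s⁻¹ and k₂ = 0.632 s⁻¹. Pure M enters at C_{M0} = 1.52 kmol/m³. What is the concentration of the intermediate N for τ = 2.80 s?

0.417 kmol/m³

The intermediate concentration in a first-order A→B→C sequence is C_N = k₁C_{M0}(e^(−k₁τ) − e^(−k₂τ))/(k₂−k₁).
e^(−k₁τ) = e^(−1.40×2.80) = e^(−3.920) = 0.01984; e^(−k₂τ) = e^(−1.770) = 0.1704.
C_N = 1.40×1.52/(0.632−1.40) × (0.01984−0.1704) = (-2.771)×(-0.1506) = 0.4172 kmol/m³.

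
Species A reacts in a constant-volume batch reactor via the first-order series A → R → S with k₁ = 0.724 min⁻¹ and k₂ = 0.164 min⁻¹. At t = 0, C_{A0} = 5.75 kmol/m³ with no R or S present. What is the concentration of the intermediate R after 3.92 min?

For first-order series with pure A initially, C_R(t) = k₁C_{A0}/(k₂−k₁)·(e^(−k₁t) − e^(−k₂t)).
e^(−k₁t) = e^(−0.724×3.92) = e^(−2.838) = 0.05854; e^(−k₂t) = e^(−0.6429) = 0.5258.
C_R = 0.724×5.75/(0.164−0.724) × (0.05854−0.5258) = (-7.434)×(-0.4672) = 3.473 kmol/m³.

3.47 kmol/m³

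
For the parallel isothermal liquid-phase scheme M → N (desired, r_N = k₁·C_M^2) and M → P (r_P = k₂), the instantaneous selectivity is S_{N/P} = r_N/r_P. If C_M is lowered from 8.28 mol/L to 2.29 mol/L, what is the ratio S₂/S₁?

0.0765

S_{N/P} = (k₁/k₂)·C_M^2, so S₂/S₁ = (C_{M,2}/C_{M,1})^2.
= (2.29/8.28)^2 = (0.2766)^2 = 0.0765.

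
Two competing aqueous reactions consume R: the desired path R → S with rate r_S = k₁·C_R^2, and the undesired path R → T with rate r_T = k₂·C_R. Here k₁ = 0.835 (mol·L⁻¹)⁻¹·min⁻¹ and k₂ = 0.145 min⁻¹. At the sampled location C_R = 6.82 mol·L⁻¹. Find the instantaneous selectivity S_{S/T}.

S_{S/T} = r_S/r_T = (k₁·C_R^2)/(k₂·C_R) = (k₁/k₂)·C_R.
= (0.835×6.820^2) / (0.145×6.820) = 38.84/0.9889 = 39.3.
Since the desired path is higher order in R, keeping C_R high (PFR or concentrated feed) favours S.

39.3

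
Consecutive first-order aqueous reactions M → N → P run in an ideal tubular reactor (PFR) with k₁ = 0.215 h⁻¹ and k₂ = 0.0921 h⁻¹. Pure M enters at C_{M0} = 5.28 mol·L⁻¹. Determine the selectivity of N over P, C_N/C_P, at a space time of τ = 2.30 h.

8.38

The intermediate concentration in a first-order A→B→C sequence is C_N = k₁C_{M0}(e^(−k₁τ) − e^(−k₂τ))/(k₂−k₁).
e^(−k₁τ) = e^(−0.215×2.30) = e^(−0.4945) = 0.6099; e^(−k₂τ) = e^(−0.2118) = 0.8091.
C_N = 0.215×5.28/(0.0921−0.215) × (0.6099−0.8091) = (-9.237)×(-0.1992) = 1.840 mol·L⁻¹.
C_M = C_{M0}e^(−k₁τ) = 3.220 mol·L⁻¹, so C_P = C_{M0}−C_M−C_N = 0.2196 mol·L⁻¹; C_N/C_P = 8.38.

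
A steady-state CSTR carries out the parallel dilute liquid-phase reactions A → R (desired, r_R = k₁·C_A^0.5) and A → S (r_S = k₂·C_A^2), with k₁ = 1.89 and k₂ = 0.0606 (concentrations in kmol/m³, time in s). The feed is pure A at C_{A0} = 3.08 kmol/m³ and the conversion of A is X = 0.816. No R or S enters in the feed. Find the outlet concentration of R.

2.48 kmol/m³

Exit C_A = C_{A0}(1−X) = 3.08×0.184 = 0.5667 kmol/m³.
A CSTR operates uniformly at the exit composition, giving r_R = 1.423 and r_S = 0.01946 (each k·C_A^n at C_A = 0.5667).
Fraction of consumed A going to R: r_R/(r_R+r_S) = 0.9865.
C_R = 0.9865·C_{A0}·X = 0.9865×3.08×0.816 = 2.48 kmol/m³.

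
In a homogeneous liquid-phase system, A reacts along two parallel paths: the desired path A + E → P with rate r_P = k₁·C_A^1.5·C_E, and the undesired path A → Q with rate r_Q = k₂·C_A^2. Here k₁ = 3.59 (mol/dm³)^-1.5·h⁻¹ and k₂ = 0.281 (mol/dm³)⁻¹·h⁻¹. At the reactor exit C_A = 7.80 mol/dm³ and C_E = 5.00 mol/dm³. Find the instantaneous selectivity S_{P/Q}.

22.9

S_{P/Q} = r_P/r_Q = (k₁·C_A^1.5·C_E)/(k₂·C_A^2) = (k₁/k₂)·C_A^-0.5·C_E.
= (3.59×7.800^1.5×5.000) / (0.281×7.800^2) = 391.0/17.10 = 22.9.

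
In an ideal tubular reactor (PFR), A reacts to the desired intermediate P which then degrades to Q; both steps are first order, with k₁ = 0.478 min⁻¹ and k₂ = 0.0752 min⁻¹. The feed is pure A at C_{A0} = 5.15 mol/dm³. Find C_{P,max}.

3.65 mol/dm³

Evaluating C_P at τ_opt = ln(k₂/k₁)/(k₂−k₁) gives C_{P,max}/C_{A0} = (k₁/k₂)^[k₂/(k₂−k₁)].
= (0.478/0.0752)^(0.0752/(0.0752−0.478)) = (6.356)^(-0.1867) = 0.7080.
C_{P,max} = 0.7080×5.15 = 3.65 mol/dm³.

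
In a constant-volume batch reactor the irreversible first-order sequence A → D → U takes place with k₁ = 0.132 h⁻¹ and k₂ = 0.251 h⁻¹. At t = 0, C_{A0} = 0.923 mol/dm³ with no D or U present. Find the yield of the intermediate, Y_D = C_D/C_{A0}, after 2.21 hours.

0.192

The intermediate concentration in a first-order A→B→C sequence is C_D = k₁C_{A0}(e^(−k₁t) − e^(−k₂t))/(k₂−k₁).
e^(−k₁t) = e^(−0.132×2.21) = e^(−0.2917) = 0.7470; e^(−k₂t) = e^(−0.5547) = 0.5742.
C_D = 0.132×0.923/(0.251−0.132) × (0.7470−0.5742) = 1.024×0.1727 = 0.1769 mol/dm³.
Y_D = C_D/C_{A0} = 0.1769/0.923 = 0.192.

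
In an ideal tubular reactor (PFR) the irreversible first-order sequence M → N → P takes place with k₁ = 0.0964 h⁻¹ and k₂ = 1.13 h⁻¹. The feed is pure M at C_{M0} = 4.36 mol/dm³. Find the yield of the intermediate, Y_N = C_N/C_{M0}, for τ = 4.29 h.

The intermediate concentration in a first-order A→B→C sequence is C_N = k₁C_{M0}(e^(−k₁τ) − e^(−k₂τ))/(k₂−k₁).
e^(−k₁τ) = e^(−0.0964×4.29) = e^(−0.4136) = 0.6613; e^(−k₂τ) = e^(−4.848) = 0.007846.
C_N = 0.0964×4.36/(1.13−0.0964) × (0.6613−0.007846) = 0.4066×0.6534 = 0.2657 mol/dm³.
Y_N = C_N/C_{M0} = 0.2657/4.36 = 0.0609.

0.0609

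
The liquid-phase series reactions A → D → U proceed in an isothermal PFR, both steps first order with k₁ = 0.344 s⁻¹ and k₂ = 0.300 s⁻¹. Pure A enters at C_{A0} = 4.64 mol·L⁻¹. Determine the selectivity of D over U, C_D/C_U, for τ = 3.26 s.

1.40

For first-order series with pure A initially, C_D(τ) = k₁C_{A0}/(k₂−k₁)·(e^(−k₁τ) − e^(−k₂τ)).
e^(−k₁τ) = e^(−0.344×3.26) = e^(−1.121) = 0.3258; e^(−k₂τ) = e^(−0.9780) = 0.3761.
C_D = 0.344×4.64/(0.300−0.344) × (0.3258−0.3761) = (-36.28)×(-0.05025) = 1.823 mol·L⁻¹.
C_A = C_{A0}e^(−k₁τ) = 1.512 mol·L⁻¹, so C_U = C_{A0}−C_A−C_D = 1.305 mol·L⁻¹; C_D/C_U = 1.40.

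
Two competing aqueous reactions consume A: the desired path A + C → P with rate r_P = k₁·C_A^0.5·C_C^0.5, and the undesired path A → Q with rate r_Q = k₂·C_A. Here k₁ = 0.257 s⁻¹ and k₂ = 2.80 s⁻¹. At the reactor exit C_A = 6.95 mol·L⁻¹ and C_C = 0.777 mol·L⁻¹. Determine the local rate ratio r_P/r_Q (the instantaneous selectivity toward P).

0.0307

S_{P/Q} = r_P/r_Q = (k₁·C_A^0.5·C_C^0.5)/(k₂·C_A) = (k₁/k₂)·C_A^-0.5·C_C^0.5.
= (0.257×6.950^0.5×0.7770^0.5) / (2.80×6.950) = 0.5972/19.46 = 0.0307.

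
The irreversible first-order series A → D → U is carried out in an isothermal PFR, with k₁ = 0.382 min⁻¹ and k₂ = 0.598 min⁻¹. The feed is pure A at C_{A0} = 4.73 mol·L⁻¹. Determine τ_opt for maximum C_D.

Setting dC_D/dτ = 0 gives τ_opt = ln(k₂/k₁)/(k₂−k₁).
= ln(0.598/0.382)/(0.598−0.382) = ln(1.565)/0.2160 = 0.4482/0.2160 = 2.07 min.

2.07 min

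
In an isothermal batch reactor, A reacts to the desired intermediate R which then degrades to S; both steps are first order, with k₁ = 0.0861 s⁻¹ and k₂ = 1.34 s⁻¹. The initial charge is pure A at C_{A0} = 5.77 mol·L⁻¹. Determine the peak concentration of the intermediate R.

0.307 mol·L⁻¹

At the optimum, C_{R,max}/C_{A0} = (k₁/k₂)^[k₂/(k₂−k₁)].
= (0.0861/1.34)^(1.34/(1.34−0.0861)) = (0.06425)^(1.069) = 0.05322.
C_{R,max} = 0.05322×5.77 = 0.307 mol·L⁻¹.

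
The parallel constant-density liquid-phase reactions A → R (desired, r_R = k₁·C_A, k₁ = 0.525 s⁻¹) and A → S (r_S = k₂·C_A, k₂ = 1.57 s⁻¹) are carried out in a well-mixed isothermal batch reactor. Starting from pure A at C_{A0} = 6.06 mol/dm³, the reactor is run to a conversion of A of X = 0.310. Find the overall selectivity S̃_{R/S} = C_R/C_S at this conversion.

0.334

C_A = C_{A0}(1−X) = 4.181 mol/dm³.
Both paths are first order in A, so the instantaneous fraction to R is constant: dC_R/d(−C_A) = k₁/(k₁+k₂) = 0.2506.
C_R = 0.2506·(C_{A0}−C_A) = 0.2506×1.879 = 0.471 mol/dm³.
C_S = (C_{A0}−C_A)−C_R = 1.408 mol/dm³; S̃_{R/S} = 0.4708/1.408 = 0.334.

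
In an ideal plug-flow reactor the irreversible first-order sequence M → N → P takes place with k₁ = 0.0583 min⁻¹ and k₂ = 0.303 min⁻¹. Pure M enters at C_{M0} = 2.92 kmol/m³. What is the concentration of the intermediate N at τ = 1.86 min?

0.228 kmol/m³

For first-order series with pure M initially, C_N(τ) = k₁C_{M0}/(k₂−k₁)·(e^(−k₁τ) − e^(−k₂τ)).
e^(−k₁τ) = e^(−0.0583×1.86) = e^(−0.1084) = 0.8972; e^(−k₂τ) = e^(−0.5636) = 0.5692.
C_N = 0.0583×2.92/(0.303−0.0583) × (0.8972−0.5692) = 0.6957×0.3281 = 0.2282 kmol/m³.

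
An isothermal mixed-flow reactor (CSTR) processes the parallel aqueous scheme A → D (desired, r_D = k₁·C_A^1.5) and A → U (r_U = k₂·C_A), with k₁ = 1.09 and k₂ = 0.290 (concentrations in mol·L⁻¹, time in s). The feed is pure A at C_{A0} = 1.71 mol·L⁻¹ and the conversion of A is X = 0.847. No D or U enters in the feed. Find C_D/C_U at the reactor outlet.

Exit C_A = C_{A0}(1−X) = 1.71×0.153 = 0.2616 mol·L⁻¹.
A CSTR operates uniformly at the exit composition, giving r_D = 0.1459 and r_U = 0.07587 (each k·C_A^n at C_A = 0.2616).
Overall selectivity = C_D/C_U = r_Dτ/(r_Uτ) = r_D/r_U = 1.92.

1.92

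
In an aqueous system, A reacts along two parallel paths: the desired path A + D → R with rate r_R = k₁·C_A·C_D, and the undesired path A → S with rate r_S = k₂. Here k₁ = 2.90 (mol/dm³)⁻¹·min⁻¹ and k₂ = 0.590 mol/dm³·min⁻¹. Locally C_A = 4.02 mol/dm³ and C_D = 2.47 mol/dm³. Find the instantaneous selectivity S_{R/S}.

S_{R/S} = r_R/r_S = (k₁·C_A·C_D)/(k₂) = (k₁/k₂)·C_A·C_D.
= (2.90×4.020×2.470) / (0.590) = 28.80/0.5900 = 48.8.

48.8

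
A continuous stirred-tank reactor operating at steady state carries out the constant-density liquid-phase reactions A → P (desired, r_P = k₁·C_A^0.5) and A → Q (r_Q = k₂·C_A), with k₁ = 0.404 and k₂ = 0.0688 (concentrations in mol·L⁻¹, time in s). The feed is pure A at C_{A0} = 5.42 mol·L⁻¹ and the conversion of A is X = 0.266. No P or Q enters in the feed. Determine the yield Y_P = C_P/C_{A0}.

Exit C_A = C_{A0}(1−X) = 5.42×0.734 = 3.978 mol·L⁻¹.
In a CSTR the entire volume is at exit conditions, so r_P = 0.404×3.978^0.5 = 0.8058 and r_Q = 0.0688×3.978 = 0.2737.
Fraction of consumed A going to P: r_P/(r_P+r_Q) = 0.7465.
C_P = 0.7465·C_{A0}·X = 0.7465×5.42×0.266 = 1.08 mol·L⁻¹; Y_P = C_P/C_{A0} = 0.199.

0.199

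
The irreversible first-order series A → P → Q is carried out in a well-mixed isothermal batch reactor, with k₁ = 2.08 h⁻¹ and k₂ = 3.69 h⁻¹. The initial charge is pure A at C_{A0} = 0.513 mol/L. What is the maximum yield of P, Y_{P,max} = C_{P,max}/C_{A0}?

0.269

At the optimum, C_{P,max}/C_{A0} = (k₁/k₂)^[k₂/(k₂−k₁)].
= (2.08/3.69)^(3.69/(3.69−2.08)) = (0.5637)^(2.292) = 0.2688.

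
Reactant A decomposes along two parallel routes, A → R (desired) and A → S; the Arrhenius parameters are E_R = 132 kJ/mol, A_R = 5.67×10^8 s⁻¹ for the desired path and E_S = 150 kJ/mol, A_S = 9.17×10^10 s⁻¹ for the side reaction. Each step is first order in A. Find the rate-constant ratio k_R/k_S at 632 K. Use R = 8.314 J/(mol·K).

0.190

With equal orders, S_{R/S} = k_R/k_S = (A_R/A_S)·exp[(E_S−E_R)/(RT)].
(E_S−E_R)/(RT) = (150−132)×10³/(8.314×632) = 18000/5254 = 3.426.
k_R/k_S = (5.67×10^8/9.17×10^10)·exp(3.426) = 0.006183 × 30.74 = 0.190.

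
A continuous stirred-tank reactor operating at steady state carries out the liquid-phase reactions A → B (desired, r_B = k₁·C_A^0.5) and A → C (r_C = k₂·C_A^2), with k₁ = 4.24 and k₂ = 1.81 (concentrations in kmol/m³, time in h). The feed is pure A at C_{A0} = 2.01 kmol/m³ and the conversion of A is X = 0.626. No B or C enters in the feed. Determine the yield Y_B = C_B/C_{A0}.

Exit C_A = C_{A0}(1−X) = 2.01×0.374 = 0.7517 kmol/m³.
Rates in a CSTR are evaluated at the outlet concentration: r_B = 4.24×0.7517^0.5 = 3.676, r_C = 1.81×0.7517^2 = 1.023.
Fraction of consumed A going to B: r_B/(r_B+r_C) = 0.7823.
C_B = 0.7823·C_{A0}·X = 0.7823×2.01×0.626 = 0.984 kmol/m³; Y_B = C_B/C_{A0} = 0.490.

0.490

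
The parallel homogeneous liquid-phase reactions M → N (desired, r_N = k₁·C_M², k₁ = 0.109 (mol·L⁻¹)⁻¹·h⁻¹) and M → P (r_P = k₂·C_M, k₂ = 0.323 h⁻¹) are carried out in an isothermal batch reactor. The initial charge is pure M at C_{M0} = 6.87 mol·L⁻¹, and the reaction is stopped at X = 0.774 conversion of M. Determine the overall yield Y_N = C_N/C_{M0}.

C_M = C_{M0}(1−X) = 1.553 mol·L⁻¹.
Along a PFR/batch, dC_P/dC_M = −r_P/(r_N+r_P) = −k₂/(k₂+k₁·C_M).
Integrating from C_{M0} to C_M: C_P = (0.323/0.109)·ln[(0.323+0.109·6.87)/(0.323+0.109·1.55)] = 2.963·ln(1.072/0.4922) = 2.306 mol·L⁻¹.
Then C_N = (C_{M0}−C_M) − C_P = 5.317 − 2.306 = 3.011 mol·L⁻¹.
Y_N = C_N/C_{M0} = 3.011/6.87 = 0.438.

0.438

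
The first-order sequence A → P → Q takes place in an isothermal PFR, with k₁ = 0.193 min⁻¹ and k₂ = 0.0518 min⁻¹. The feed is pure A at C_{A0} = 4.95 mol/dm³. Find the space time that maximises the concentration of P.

9.32 min

For first-order series the maximum of C_P occurs at τ_opt = ln(k₂/k₁)/(k₂−k₁).
= ln(0.0518/0.193)/(0.0518−0.193) = ln(0.2684)/-0.1412 = -1.315/-0.1412 = 9.32 min.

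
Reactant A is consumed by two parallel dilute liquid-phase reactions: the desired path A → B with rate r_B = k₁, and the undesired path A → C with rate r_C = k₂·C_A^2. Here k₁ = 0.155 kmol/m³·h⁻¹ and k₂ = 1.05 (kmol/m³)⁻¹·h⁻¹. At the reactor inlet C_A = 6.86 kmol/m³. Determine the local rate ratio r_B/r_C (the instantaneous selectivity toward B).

0.00314

S_{B/C} = r_B/r_C = (k₁)/(k₂·C_A^2) = (k₁/k₂)·C_A^-2.
= (0.155) / (1.05×6.860^2) = 0.1550/49.41 = 0.00314.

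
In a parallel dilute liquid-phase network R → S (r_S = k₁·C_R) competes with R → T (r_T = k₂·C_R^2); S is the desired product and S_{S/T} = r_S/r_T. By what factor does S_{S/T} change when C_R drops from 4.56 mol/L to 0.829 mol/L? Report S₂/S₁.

5.50

S_{S/T} = (k₁/k₂)·C_R⁻¹, so S₂/S₁ = (C_{R,2}/C_{R,1})⁻¹.
= 4.56/0.829 = 5.50.
Selectivity toward S rises as C_R falls — low-concentration operation is favoured.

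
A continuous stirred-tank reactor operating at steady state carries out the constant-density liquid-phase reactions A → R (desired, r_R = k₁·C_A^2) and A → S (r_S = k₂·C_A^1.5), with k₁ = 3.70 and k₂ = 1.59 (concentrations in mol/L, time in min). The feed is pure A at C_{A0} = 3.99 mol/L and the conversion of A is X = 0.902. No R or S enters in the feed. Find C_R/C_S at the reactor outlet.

Exit C_A = C_{A0}(1−X) = 3.99×0.0980 = 0.3910 mol/L.
Rates in a CSTR are evaluated at the outlet concentration: r_R = 3.70×0.3910^2 = 0.5657, r_S = 1.59×0.3910^1.5 = 0.3888.
Overall selectivity = C_R/C_S = r_Rτ/(r_Sτ) = r_R/r_S = 1.46.

1.46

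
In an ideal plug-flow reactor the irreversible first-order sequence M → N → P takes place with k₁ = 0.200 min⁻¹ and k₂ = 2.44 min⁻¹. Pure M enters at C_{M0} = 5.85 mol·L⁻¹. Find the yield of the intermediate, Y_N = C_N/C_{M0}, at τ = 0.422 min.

0.0502

Solving the coupled first-order balances gives C_N(τ) = [k₁/(k₂−k₁)]·C_{M0}·(e^(−k₁τ) − e^(−k₂τ)).
e^(−k₁τ) = e^(−0.200×0.422) = e^(−0.08440) = 0.9191; e^(−k₂τ) = e^(−1.030) = 0.3571.
C_N = 0.200×5.85/(2.44−0.200) × (0.9191−0.3571) = 0.5223×0.5619 = 0.2935 mol·L⁻¹.
Y_N = C_N/C_{M0} = 0.2935/5.85 = 0.0502.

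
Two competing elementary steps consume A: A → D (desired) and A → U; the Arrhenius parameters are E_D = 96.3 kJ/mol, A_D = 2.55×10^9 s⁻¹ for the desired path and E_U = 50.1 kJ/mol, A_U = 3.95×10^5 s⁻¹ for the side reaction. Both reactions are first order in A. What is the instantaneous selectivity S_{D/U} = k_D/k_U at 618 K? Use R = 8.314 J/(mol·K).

k_D/k_U = (A_D/A_U)·exp[−(E_D−E_U)/(RT)] = (A_D/A_U)·exp[(E_U−E_D)/(RT)].
(E_U−E_D)/(RT) = (50.1−96.3)×10³/(8.314×618) = -46200/5138 = -8.992.
k_D/k_U = (2.55×10^9/3.95×10^5)·exp(-8.992) = 6456 × 1.244×10^-4 = 0.803.

0.803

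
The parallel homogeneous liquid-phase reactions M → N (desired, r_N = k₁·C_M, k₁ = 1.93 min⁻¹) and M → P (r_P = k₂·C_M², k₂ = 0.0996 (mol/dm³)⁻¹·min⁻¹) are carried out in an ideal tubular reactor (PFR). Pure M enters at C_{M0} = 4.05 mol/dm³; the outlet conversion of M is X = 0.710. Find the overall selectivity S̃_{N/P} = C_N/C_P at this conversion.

C_M = C_{M0}(1−X) = 1.175 mol/dm³.
Along a PFR/batch, dC_N/dC_M = −r_N/(r_N+r_P) = −k₁/(k₁+k₂·C_M).
Integrating from C_{M0} to C_M: C_N = (1.93/0.0996)·ln[(1.93+0.0996·4.05)/(1.93+0.0996·1.17)] = 19.38·ln(2.333/2.047) = 2.538 mol/dm³.
C_P = (C_{M0}−C_M)−C_N = 0.3380 mol/dm³; S̃_{N/P} = 2.538/0.3380 = 7.51.

7.51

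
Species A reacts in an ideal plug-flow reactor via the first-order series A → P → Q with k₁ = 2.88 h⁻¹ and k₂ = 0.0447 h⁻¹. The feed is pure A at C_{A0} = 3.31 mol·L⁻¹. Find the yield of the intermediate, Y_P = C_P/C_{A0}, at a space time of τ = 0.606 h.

0.811

Solving the coupled first-order balances gives C_P(τ) = [k₁/(k₂−k₁)]·C_{A0}·(e^(−k₁τ) − e^(−k₂τ)).
e^(−k₁τ) = e^(−2.88×0.606) = e^(−1.745) = 0.1746; e^(−k₂τ) = e^(−0.02709) = 0.9733.
C_P = 2.88×3.31/(0.0447−2.88) × (0.1746−0.9733) = (-3.362)×(-0.7987) = 2.685 mol·L⁻¹.
Y_P = C_P/C_{A0} = 2.685/3.31 = 0.811.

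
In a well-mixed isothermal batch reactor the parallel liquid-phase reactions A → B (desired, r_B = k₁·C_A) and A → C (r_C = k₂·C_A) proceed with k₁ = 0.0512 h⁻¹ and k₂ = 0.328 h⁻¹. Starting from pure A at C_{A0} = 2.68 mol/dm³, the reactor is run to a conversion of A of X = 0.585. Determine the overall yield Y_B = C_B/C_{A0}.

0.0790

C_A = C_{A0}(1−X) = 1.112 mol/dm³.
Both paths are first order in A, so the instantaneous fraction to B is constant: dC_B/d(−C_A) = k₁/(k₁+k₂) = 0.1350.
C_B = 0.1350·(C_{A0}−C_A) = 0.1350×1.568 = 0.212 mol/dm³.
Y_B = C_B/C_{A0} = 0.2117/2.68 = 0.0790.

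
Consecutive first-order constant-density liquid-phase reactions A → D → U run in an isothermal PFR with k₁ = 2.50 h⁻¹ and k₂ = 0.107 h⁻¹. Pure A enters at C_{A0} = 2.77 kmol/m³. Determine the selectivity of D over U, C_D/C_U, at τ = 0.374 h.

Solving the coupled first-order balances gives C_D(τ) = [k₁/(k₂−k₁)]·C_{A0}·(e^(−k₁τ) − e^(−k₂τ)).
e^(−k₁τ) = e^(−2.50×0.374) = e^(−0.9350) = 0.3926; e^(−k₂τ) = e^(−0.04002) = 0.9608.
C_D = 2.50×2.77/(0.107−2.50) × (0.3926−0.9608) = (-2.894)×(-0.5682) = 1.644 kmol/m³.
C_A = C_{A0}e^(−k₁τ) = 1.087 kmol/m³, so C_U = C_{A0}−C_A−C_D = 0.03829 kmol/m³; C_D/C_U = 42.9.

42.9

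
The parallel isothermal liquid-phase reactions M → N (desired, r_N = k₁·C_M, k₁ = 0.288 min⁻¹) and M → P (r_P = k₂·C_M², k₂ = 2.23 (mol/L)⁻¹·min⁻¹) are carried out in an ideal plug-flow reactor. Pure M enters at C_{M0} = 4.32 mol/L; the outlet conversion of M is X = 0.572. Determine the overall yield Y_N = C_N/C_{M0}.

C_M = C_{M0}(1−X) = 1.849 mol/L.
Along a PFR/batch, dC_N/dC_M = −r_N/(r_N+r_P) = −k₁/(k₁+k₂·C_M).
Integrating from C_{M0} to C_M: C_N = (0.288/2.23)·ln[(0.288+2.23·4.32)/(0.288+2.23·1.85)] = 0.1291·ln(9.922/4.411) = 0.1047 mol/L.
Y_N = C_N/C_{M0} = 0.1047/4.32 = 0.0242.

0.0242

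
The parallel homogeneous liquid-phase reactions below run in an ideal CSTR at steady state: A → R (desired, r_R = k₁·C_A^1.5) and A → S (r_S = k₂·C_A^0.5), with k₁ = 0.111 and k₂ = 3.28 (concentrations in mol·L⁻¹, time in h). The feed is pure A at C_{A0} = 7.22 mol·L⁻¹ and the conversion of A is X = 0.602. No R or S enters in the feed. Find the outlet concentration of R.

Exit C_A = C_{A0}(1−X) = 7.22×0.398 = 2.874 mol·L⁻¹.
In a CSTR the entire volume is at exit conditions, so r_R = 0.111×2.874^1.5 = 0.5407 and r_S = 3.28×2.874^0.5 = 5.560.
Fraction of consumed A going to R: r_R/(r_R+r_S) = 0.08863.
C_R = 0.08863·C_{A0}·X = 0.08863×7.22×0.602 = 0.385 mol·L⁻¹.

0.385 mol·L⁻¹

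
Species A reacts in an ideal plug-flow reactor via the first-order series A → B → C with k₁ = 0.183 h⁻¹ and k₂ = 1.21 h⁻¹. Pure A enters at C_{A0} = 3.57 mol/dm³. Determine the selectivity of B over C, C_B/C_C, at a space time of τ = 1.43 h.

For first-order series with pure A initially, C_B(τ) = k₁C_{A0}/(k₂−k₁)·(e^(−k₁τ) − e^(−k₂τ)).
e^(−k₁τ) = e^(−0.183×1.43) = e^(−0.2617) = 0.7697; e^(−k₂τ) = e^(−1.730) = 0.1772.
C_B = 0.183×3.57/(1.21−0.183) × (0.7697−0.1772) = 0.6361×0.5925 = 0.3769 mol/dm³.
C_A = C_{A0}e^(−k₁τ) = 2.748 mol/dm³, so C_C = C_{A0}−C_A−C_B = 0.4451 mol/dm³; C_B/C_C = 0.847.

0.847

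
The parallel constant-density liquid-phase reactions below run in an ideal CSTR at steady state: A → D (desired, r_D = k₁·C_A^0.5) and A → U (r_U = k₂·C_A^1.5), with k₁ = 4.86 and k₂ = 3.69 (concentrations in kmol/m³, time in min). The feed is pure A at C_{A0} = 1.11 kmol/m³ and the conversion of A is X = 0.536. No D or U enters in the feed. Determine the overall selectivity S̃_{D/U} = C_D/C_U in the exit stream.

Exit C_A = C_{A0}(1−X) = 1.11×0.464 = 0.5150 kmol/m³.
Rates in a CSTR are evaluated at the outlet concentration: r_D = 4.86×0.5150^0.5 = 3.488, r_U = 3.69×0.5150^1.5 = 1.364.
Overall selectivity = C_D/C_U = r_Dτ/(r_Uτ) = r_D/r_U = 2.56.

2.56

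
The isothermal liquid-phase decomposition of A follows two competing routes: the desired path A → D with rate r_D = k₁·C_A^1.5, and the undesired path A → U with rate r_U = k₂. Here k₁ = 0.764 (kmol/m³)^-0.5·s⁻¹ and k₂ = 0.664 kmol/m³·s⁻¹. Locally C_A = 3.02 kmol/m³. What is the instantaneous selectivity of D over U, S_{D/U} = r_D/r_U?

S_{D/U} = r_D/r_U = (k₁·C_A^1.5)/(k₂) = (k₁/k₂)·C_A^1.5.
= (0.764×3.020^1.5) / (0.664) = 4.010/0.6640 = 6.04.

6.04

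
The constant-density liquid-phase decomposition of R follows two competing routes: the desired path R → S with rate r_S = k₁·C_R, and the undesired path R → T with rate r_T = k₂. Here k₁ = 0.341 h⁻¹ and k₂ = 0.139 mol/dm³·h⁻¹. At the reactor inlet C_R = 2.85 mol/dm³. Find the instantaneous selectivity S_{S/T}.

6.99

S_{S/T} = r_S/r_T = (k₁·C_R)/(k₂) = (k₁/k₂)·C_R.
= (0.341×2.850) / (0.139) = 0.9719/0.1390 = 6.99.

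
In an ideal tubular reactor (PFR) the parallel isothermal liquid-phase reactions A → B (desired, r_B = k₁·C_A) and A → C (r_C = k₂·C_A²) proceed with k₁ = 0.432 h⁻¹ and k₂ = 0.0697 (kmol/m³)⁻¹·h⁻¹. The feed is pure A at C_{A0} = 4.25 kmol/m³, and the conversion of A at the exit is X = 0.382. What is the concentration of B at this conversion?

1.05 kmol/m³

C_A = C_{A0}(1−X) = 2.627 kmol/m³.
Along a PFR/batch, dC_B/dC_A = −r_B/(r_B+r_C) = −k₁/(k₁+k₂·C_A).
Integrating from C_{A0} to C_A: C_B = (0.432/0.0697)·ln[(0.432+0.0697·4.25)/(0.432+0.0697·2.63)] = 6.198·ln(0.7282/0.6151) = 1.047 kmol/m³.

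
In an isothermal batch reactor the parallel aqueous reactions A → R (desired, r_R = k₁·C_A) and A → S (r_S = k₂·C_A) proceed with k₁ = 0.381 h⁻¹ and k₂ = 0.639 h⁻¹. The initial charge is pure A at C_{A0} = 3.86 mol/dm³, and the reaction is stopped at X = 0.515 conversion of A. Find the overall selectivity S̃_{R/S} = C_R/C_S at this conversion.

C_A = C_{A0}(1−X) = 1.872 mol/dm³.
Both paths are first order in A, so the instantaneous fraction to R is constant: dC_R/d(−C_A) = k₁/(k₁+k₂) = 0.3735.
C_R = 0.3735·(C_{A0}−C_A) = 0.3735×1.988 = 0.743 mol/dm³.
C_S = (C_{A0}−C_A)−C_R = 1.245 mol/dm³; S̃_{R/S} = 0.7425/1.245 = 0.596.

0.596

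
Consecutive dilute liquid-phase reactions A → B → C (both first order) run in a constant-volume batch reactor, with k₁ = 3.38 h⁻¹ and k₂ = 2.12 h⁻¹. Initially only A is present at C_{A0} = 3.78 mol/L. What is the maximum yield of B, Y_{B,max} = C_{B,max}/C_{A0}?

0.456

For a first-order series the maximum intermediate yield is C_{B,max}/C_{A0} = (k₁/k₂)^[k₂/(k₂−k₁)].
= (3.38/2.12)^(2.12/(2.12−3.38)) = (1.594)^(-1.683) = 0.4562.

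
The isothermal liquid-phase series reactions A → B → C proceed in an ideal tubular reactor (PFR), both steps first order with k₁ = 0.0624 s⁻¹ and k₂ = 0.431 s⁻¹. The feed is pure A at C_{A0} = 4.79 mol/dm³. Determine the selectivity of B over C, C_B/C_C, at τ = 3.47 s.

1.02

The intermediate concentration in a first-order A→B→C sequence is C_B = k₁C_{A0}(e^(−k₁τ) − e^(−k₂τ))/(k₂−k₁).
e^(−k₁τ) = e^(−0.0624×3.47) = e^(−0.2165) = 0.8053; e^(−k₂τ) = e^(−1.496) = 0.2241.
C_B = 0.0624×4.79/(0.431−0.0624) × (0.8053−0.2241) = 0.8109×0.5812 = 0.4713 mol/dm³.
C_A = C_{A0}e^(−k₁τ) = 3.857 mol/dm³, so C_C = C_{A0}−C_A−C_B = 0.4613 mol/dm³; C_B/C_C = 1.02.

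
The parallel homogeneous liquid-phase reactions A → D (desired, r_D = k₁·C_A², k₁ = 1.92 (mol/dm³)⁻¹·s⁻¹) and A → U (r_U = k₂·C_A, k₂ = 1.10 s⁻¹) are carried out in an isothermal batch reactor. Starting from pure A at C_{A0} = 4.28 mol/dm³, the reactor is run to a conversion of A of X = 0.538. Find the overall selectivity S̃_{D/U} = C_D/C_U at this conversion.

5.25

C_A = C_{A0}(1−X) = 1.977 mol/dm³.
Along a PFR/batch, dC_U/dC_A = −r_U/(r_D+r_U) = −k₂/(k₂+k₁·C_A).
Integrating from C_{A0} to C_A: C_U = (1.10/1.92)·ln[(1.10+1.92·4.28)/(1.10+1.92·1.98)] = 0.5729·ln(9.318/4.897) = 0.3686 mol/dm³.
Then C_D = (C_{A0}−C_A) − C_U = 2.303 − 0.3686 = 1.934 mol/dm³.
S̃_{D/U} = C_D/C_U = 1.934/0.3686 = 5.25.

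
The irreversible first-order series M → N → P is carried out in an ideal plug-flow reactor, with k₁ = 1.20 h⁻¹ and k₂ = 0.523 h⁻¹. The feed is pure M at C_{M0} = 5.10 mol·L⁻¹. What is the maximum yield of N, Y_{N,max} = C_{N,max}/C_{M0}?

0.526

At the optimum, C_{N,max}/C_{M0} = (k₁/k₂)^[k₂/(k₂−k₁)].
= (1.20/0.523)^(0.523/(0.523−1.20)) = (2.294)^(-0.7725) = 0.5265.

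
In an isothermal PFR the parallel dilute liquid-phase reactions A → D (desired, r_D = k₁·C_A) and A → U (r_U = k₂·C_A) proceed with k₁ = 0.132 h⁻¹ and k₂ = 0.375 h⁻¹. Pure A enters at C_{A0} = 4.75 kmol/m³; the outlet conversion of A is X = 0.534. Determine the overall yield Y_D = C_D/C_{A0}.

C_A = C_{A0}(1−X) = 2.213 kmol/m³.
Both paths are first order in A, so the instantaneous fraction to D is constant: dC_D/d(−C_A) = k₁/(k₁+k₂) = 0.2604.
C_D = 0.2604·(C_{A0}−C_A) = 0.2604×2.537 = 0.660 kmol/m³.
Y_D = C_D/C_{A0} = 0.6604/4.75 = 0.139.

0.139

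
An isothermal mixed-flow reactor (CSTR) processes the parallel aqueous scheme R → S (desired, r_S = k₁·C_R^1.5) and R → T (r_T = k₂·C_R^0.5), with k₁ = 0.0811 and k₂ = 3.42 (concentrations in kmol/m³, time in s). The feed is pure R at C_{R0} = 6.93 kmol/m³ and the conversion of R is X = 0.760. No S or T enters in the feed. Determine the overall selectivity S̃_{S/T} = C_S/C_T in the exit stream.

Exit C_R = C_{R0}(1−X) = 6.93×0.240 = 1.663 kmol/m³.
Rates in a CSTR are evaluated at the outlet concentration: r_S = 0.0811×1.663^1.5 = 0.1740, r_T = 3.42×1.663^0.5 = 4.411.
Overall selectivity = C_S/C_T = r_Sτ/(r_Tτ) = r_S/r_T = 0.0394.

0.0394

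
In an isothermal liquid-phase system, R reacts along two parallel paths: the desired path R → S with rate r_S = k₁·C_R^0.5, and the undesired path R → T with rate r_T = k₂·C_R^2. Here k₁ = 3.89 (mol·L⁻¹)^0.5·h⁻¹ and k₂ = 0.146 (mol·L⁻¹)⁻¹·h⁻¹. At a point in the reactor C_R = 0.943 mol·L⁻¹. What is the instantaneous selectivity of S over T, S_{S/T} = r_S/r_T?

29.1

S_{S/T} = r_S/r_T = (k₁·C_R^0.5)/(k₂·C_R^2) = (k₁/k₂)·C_R^-1.5.
= (3.89×0.9430^0.5) / (0.146×0.9430^2) = 3.778/0.1298 = 29.1.
The undesired path is higher order in R, so low C_R (CSTR or dilute feed) favours S.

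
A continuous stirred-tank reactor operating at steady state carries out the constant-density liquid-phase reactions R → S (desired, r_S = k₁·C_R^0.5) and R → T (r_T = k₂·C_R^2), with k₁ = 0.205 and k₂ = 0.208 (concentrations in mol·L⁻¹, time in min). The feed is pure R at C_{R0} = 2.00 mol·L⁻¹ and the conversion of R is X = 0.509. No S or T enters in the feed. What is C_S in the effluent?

0.512 mol·L⁻¹

Exit C_R = C_{R0}(1−X) = 2.00×0.491 = 0.9820 mol·L⁻¹.
In a CSTR the entire volume is at exit conditions, so r_S = 0.205×0.9820^0.5 = 0.2031 and r_T = 0.208×0.9820^2 = 0.2006.
Fraction of consumed R going to S: r_S/(r_S+r_T) = 0.5032.
C_S = 0.5032·C_{R0}·X = 0.5032×2.00×0.509 = 0.512 mol·L⁻¹.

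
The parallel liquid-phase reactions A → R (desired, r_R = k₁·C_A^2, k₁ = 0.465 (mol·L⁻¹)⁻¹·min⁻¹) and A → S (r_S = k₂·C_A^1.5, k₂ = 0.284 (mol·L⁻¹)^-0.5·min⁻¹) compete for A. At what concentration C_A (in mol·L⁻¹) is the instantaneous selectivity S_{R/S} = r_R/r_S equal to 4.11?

6.30 mol·L⁻¹

S_{R/S} = (k₁/k₂)·C_A^0.5 ⇒ C_A = (S·k₂/k₁)^(2).
= (4.11×0.284/0.465)^(2) = (2.510)^(2) = 6.30 mol·L⁻¹.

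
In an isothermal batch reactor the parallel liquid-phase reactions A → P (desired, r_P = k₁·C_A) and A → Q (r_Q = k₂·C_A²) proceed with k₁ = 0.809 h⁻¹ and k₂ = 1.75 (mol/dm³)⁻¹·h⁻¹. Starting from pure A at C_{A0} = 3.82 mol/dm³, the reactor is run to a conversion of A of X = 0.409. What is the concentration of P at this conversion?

C_A = C_{A0}(1−X) = 2.258 mol/dm³.
Along a PFR/batch, dC_P/dC_A = −r_P/(r_P+r_Q) = −k₁/(k₁+k₂·C_A).
Integrating from C_{A0} to C_A: C_P = (0.809/1.75)·ln[(0.809+1.75·3.82)/(0.809+1.75·2.26)] = 0.4623·ln(7.494/4.760) = 0.2098 mol/dm³.

0.210 mol/dm³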